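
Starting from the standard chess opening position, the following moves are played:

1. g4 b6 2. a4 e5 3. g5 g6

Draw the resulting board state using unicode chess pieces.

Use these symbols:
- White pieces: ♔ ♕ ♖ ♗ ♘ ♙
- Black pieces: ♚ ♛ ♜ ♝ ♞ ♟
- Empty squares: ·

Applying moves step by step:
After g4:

♜ ♞ ♝ ♛ ♚ ♝ ♞ ♜
♟ ♟ ♟ ♟ ♟ ♟ ♟ ♟
· · · · · · · ·
· · · · · · · ·
· · · · · · ♙ ·
· · · · · · · ·
♙ ♙ ♙ ♙ ♙ ♙ · ♙
♖ ♘ ♗ ♕ ♔ ♗ ♘ ♖


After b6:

♜ ♞ ♝ ♛ ♚ ♝ ♞ ♜
♟ · ♟ ♟ ♟ ♟ ♟ ♟
· ♟ · · · · · ·
· · · · · · · ·
· · · · · · ♙ ·
· · · · · · · ·
♙ ♙ ♙ ♙ ♙ ♙ · ♙
♖ ♘ ♗ ♕ ♔ ♗ ♘ ♖


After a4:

♜ ♞ ♝ ♛ ♚ ♝ ♞ ♜
♟ · ♟ ♟ ♟ ♟ ♟ ♟
· ♟ · · · · · ·
· · · · · · · ·
♙ · · · · · ♙ ·
· · · · · · · ·
· ♙ ♙ ♙ ♙ ♙ · ♙
♖ ♘ ♗ ♕ ♔ ♗ ♘ ♖


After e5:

♜ ♞ ♝ ♛ ♚ ♝ ♞ ♜
♟ · ♟ ♟ · ♟ ♟ ♟
· ♟ · · · · · ·
· · · · ♟ · · ·
♙ · · · · · ♙ ·
· · · · · · · ·
· ♙ ♙ ♙ ♙ ♙ · ♙
♖ ♘ ♗ ♕ ♔ ♗ ♘ ♖


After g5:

♜ ♞ ♝ ♛ ♚ ♝ ♞ ♜
♟ · ♟ ♟ · ♟ ♟ ♟
· ♟ · · · · · ·
· · · · ♟ · ♙ ·
♙ · · · · · · ·
· · · · · · · ·
· ♙ ♙ ♙ ♙ ♙ · ♙
♖ ♘ ♗ ♕ ♔ ♗ ♘ ♖


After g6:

♜ ♞ ♝ ♛ ♚ ♝ ♞ ♜
♟ · ♟ ♟ · ♟ · ♟
· ♟ · · · · ♟ ·
· · · · ♟ · ♙ ·
♙ · · · · · · ·
· · · · · · · ·
· ♙ ♙ ♙ ♙ ♙ · ♙
♖ ♘ ♗ ♕ ♔ ♗ ♘ ♖



  a b c d e f g h
  ─────────────────
8│♜ ♞ ♝ ♛ ♚ ♝ ♞ ♜│8
7│♟ · ♟ ♟ · ♟ · ♟│7
6│· ♟ · · · · ♟ ·│6
5│· · · · ♟ · ♙ ·│5
4│♙ · · · · · · ·│4
3│· · · · · · · ·│3
2│· ♙ ♙ ♙ ♙ ♙ · ♙│2
1│♖ ♘ ♗ ♕ ♔ ♗ ♘ ♖│1
  ─────────────────
  a b c d e f g h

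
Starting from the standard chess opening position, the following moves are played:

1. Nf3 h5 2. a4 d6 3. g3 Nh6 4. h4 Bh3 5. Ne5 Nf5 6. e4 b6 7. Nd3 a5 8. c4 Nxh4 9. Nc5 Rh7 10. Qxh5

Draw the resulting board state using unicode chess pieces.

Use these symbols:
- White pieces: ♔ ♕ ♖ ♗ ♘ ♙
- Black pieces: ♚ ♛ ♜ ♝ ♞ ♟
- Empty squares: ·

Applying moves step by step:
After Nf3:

♜ ♞ ♝ ♛ ♚ ♝ ♞ ♜
♟ ♟ ♟ ♟ ♟ ♟ ♟ ♟
· · · · · · · ·
· · · · · · · ·
· · · · · · · ·
· · · · · ♘ · ·
♙ ♙ ♙ ♙ ♙ ♙ ♙ ♙
♖ ♘ ♗ ♕ ♔ ♗ · ♖


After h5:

♜ ♞ ♝ ♛ ♚ ♝ ♞ ♜
♟ ♟ ♟ ♟ ♟ ♟ ♟ ·
· · · · · · · ·
· · · · · · · ♟
· · · · · · · ·
· · · · · ♘ · ·
♙ ♙ ♙ ♙ ♙ ♙ ♙ ♙
♖ ♘ ♗ ♕ ♔ ♗ · ♖


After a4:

♜ ♞ ♝ ♛ ♚ ♝ ♞ ♜
♟ ♟ ♟ ♟ ♟ ♟ ♟ ·
· · · · · · · ·
· · · · · · · ♟
♙ · · · · · · ·
· · · · · ♘ · ·
· ♙ ♙ ♙ ♙ ♙ ♙ ♙
♖ ♘ ♗ ♕ ♔ ♗ · ♖


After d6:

♜ ♞ ♝ ♛ ♚ ♝ ♞ ♜
♟ ♟ ♟ · ♟ ♟ ♟ ·
· · · ♟ · · · ·
· · · · · · · ♟
♙ · · · · · · ·
· · · · · ♘ · ·
· ♙ ♙ ♙ ♙ ♙ ♙ ♙
♖ ♘ ♗ ♕ ♔ ♗ · ♖


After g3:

♜ ♞ ♝ ♛ ♚ ♝ ♞ ♜
♟ ♟ ♟ · ♟ ♟ ♟ ·
· · · ♟ · · · ·
· · · · · · · ♟
♙ · · · · · · ·
· · · · · ♘ ♙ ·
· ♙ ♙ ♙ ♙ ♙ · ♙
♖ ♘ ♗ ♕ ♔ ♗ · ♖


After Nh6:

♜ ♞ ♝ ♛ ♚ ♝ · ♜
♟ ♟ ♟ · ♟ ♟ ♟ ·
· · · ♟ · · · ♞
· · · · · · · ♟
♙ · · · · · · ·
· · · · · ♘ ♙ ·
· ♙ ♙ ♙ ♙ ♙ · ♙
♖ ♘ ♗ ♕ ♔ ♗ · ♖


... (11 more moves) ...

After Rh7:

♜ ♞ · ♛ ♚ ♝ · ·
· · ♟ · ♟ ♟ ♟ ♜
· ♟ · ♟ · · · ·
♟ · ♘ · · · · ♟
♙ · ♙ · ♙ · · ♞
· · · · · · ♙ ♝
· ♙ · ♙ · ♙ · ·
♖ ♘ ♗ ♕ ♔ ♗ · ♖


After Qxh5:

♜ ♞ · ♛ ♚ ♝ · ·
· · ♟ · ♟ ♟ ♟ ♜
· ♟ · ♟ · · · ·
♟ · ♘ · · · · ♕
♙ · ♙ · ♙ · · ♞
· · · · · · ♙ ♝
· ♙ · ♙ · ♙ · ·
♖ ♘ ♗ · ♔ ♗ · ♖



  a b c d e f g h
  ─────────────────
8│♜ ♞ · ♛ ♚ ♝ · ·│8
7│· · ♟ · ♟ ♟ ♟ ♜│7
6│· ♟ · ♟ · · · ·│6
5│♟ · ♘ · · · · ♕│5
4│♙ · ♙ · ♙ · · ♞│4
3│· · · · · · ♙ ♝│3
2│· ♙ · ♙ · ♙ · ·│2
1│♖ ♘ ♗ · ♔ ♗ · ♖│1
  ─────────────────
  a b c d e f g h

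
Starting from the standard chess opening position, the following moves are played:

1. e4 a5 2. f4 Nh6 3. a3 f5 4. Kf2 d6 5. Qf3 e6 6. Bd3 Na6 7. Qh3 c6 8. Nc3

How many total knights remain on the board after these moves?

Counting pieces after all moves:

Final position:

  a b c d e f g h
  ─────────────────
8│♜ · ♝ ♛ ♚ ♝ · ♜│8
7│· ♟ · · · · ♟ ♟│7
6│♞ · ♟ ♟ ♟ · · ♞│6
5│♟ · · · · ♟ · ·│5
4│· · · · ♙ ♙ · ·│4
3│♙ · ♘ ♗ · · · ♕│3
2│· ♙ ♙ ♙ · ♔ ♙ ♙│2
1│♖ · ♗ · · · ♘ ♖│1
  ─────────────────
  a b c d e f g h


4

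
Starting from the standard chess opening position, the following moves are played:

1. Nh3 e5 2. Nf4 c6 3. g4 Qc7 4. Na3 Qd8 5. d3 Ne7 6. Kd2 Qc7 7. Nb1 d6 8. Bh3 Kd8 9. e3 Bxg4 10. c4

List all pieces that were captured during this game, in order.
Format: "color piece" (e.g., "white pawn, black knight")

Tracking captures:
  Bxg4: captured white pawn

white pawn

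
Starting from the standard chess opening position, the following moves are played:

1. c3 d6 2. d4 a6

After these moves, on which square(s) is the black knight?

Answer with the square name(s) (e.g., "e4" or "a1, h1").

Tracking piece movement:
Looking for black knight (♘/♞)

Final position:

  a b c d e f g h
  ─────────────────
8│♜ ♞ ♝ ♛ ♚ ♝ ♞ ♜│8
7│· ♟ ♟ · ♟ ♟ ♟ ♟│7
6│♟ · · ♟ · · · ·│6
5│· · · · · · · ·│5
4│· · · ♙ · · · ·│4
3│· · ♙ · · · · ·│3
2│♙ ♙ · · ♙ ♙ ♙ ♙│2
1│♖ ♘ ♗ ♕ ♔ ♗ ♘ ♖│1
  ─────────────────
  a b c d e f g h


b8, g8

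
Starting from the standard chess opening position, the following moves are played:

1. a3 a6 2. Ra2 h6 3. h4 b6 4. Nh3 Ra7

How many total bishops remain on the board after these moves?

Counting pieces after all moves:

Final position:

  a b c d e f g h
  ─────────────────
8│· ♞ ♝ ♛ ♚ ♝ ♞ ♜│8
7│♜ · ♟ ♟ ♟ ♟ ♟ ·│7
6│♟ ♟ · · · · · ♟│6
5│· · · · · · · ·│5
4│· · · · · · · ♙│4
3│♙ · · · · · · ♘│3
2│♖ ♙ ♙ ♙ ♙ ♙ ♙ ·│2
1│· ♘ ♗ ♕ ♔ ♗ · ♖│1
  ─────────────────
  a b c d e f g h


4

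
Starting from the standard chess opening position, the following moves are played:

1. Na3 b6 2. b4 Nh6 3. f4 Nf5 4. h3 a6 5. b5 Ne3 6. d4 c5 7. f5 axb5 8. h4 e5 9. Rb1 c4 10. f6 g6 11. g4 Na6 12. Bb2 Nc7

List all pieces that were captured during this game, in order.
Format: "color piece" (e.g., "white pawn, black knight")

Tracking captures:
  axb5: captured white pawn

white pawn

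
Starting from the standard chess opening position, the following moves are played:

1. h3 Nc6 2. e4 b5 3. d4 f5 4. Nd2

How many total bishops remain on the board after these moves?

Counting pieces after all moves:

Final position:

  a b c d e f g h
  ─────────────────
8│♜ · ♝ ♛ ♚ ♝ ♞ ♜│8
7│♟ · ♟ ♟ ♟ · ♟ ♟│7
6│· · ♞ · · · · ·│6
5│· ♟ · · · ♟ · ·│5
4│· · · ♙ ♙ · · ·│4
3│· · · · · · · ♙│3
2│♙ ♙ ♙ ♘ · ♙ ♙ ·│2
1│♖ · ♗ ♕ ♔ ♗ ♘ ♖│1
  ─────────────────
  a b c d e f g h


4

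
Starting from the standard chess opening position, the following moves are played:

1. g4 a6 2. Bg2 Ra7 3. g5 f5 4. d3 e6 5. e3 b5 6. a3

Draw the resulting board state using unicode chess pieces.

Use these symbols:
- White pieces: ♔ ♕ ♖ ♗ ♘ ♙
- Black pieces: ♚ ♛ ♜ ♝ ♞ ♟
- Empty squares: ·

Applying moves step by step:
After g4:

♜ ♞ ♝ ♛ ♚ ♝ ♞ ♜
♟ ♟ ♟ ♟ ♟ ♟ ♟ ♟
· · · · · · · ·
· · · · · · · ·
· · · · · · ♙ ·
· · · · · · · ·
♙ ♙ ♙ ♙ ♙ ♙ · ♙
♖ ♘ ♗ ♕ ♔ ♗ ♘ ♖


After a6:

♜ ♞ ♝ ♛ ♚ ♝ ♞ ♜
· ♟ ♟ ♟ ♟ ♟ ♟ ♟
♟ · · · · · · ·
· · · · · · · ·
· · · · · · ♙ ·
· · · · · · · ·
♙ ♙ ♙ ♙ ♙ ♙ · ♙
♖ ♘ ♗ ♕ ♔ ♗ ♘ ♖


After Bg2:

♜ ♞ ♝ ♛ ♚ ♝ ♞ ♜
· ♟ ♟ ♟ ♟ ♟ ♟ ♟
♟ · · · · · · ·
· · · · · · · ·
· · · · · · ♙ ·
· · · · · · · ·
♙ ♙ ♙ ♙ ♙ ♙ ♗ ♙
♖ ♘ ♗ ♕ ♔ · ♘ ♖


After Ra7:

· ♞ ♝ ♛ ♚ ♝ ♞ ♜
♜ ♟ ♟ ♟ ♟ ♟ ♟ ♟
♟ · · · · · · ·
· · · · · · · ·
· · · · · · ♙ ·
· · · · · · · ·
♙ ♙ ♙ ♙ ♙ ♙ ♗ ♙
♖ ♘ ♗ ♕ ♔ · ♘ ♖


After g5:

· ♞ ♝ ♛ ♚ ♝ ♞ ♜
♜ ♟ ♟ ♟ ♟ ♟ ♟ ♟
♟ · · · · · · ·
· · · · · · ♙ ·
· · · · · · · ·
· · · · · · · ·
♙ ♙ ♙ ♙ ♙ ♙ ♗ ♙
♖ ♘ ♗ ♕ ♔ · ♘ ♖


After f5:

· ♞ ♝ ♛ ♚ ♝ ♞ ♜
♜ ♟ ♟ ♟ ♟ · ♟ ♟
♟ · · · · · · ·
· · · · · ♟ ♙ ·
· · · · · · · ·
· · · · · · · ·
♙ ♙ ♙ ♙ ♙ ♙ ♗ ♙
♖ ♘ ♗ ♕ ♔ · ♘ ♖


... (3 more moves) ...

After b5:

· ♞ ♝ ♛ ♚ ♝ ♞ ♜
♜ · ♟ ♟ · · ♟ ♟
♟ · · · ♟ · · ·
· ♟ · · · ♟ ♙ ·
· · · · · · · ·
· · · ♙ ♙ · · ·
♙ ♙ ♙ · · ♙ ♗ ♙
♖ ♘ ♗ ♕ ♔ · ♘ ♖


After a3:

· ♞ ♝ ♛ ♚ ♝ ♞ ♜
♜ · ♟ ♟ · · ♟ ♟
♟ · · · ♟ · · ·
· ♟ · · · ♟ ♙ ·
· · · · · · · ·
♙ · · ♙ ♙ · · ·
· ♙ ♙ · · ♙ ♗ ♙
♖ ♘ ♗ ♕ ♔ · ♘ ♖



  a b c d e f g h
  ─────────────────
8│· ♞ ♝ ♛ ♚ ♝ ♞ ♜│8
7│♜ · ♟ ♟ · · ♟ ♟│7
6│♟ · · · ♟ · · ·│6
5│· ♟ · · · ♟ ♙ ·│5
4│· · · · · · · ·│4
3│♙ · · ♙ ♙ · · ·│3
2│· ♙ ♙ · · ♙ ♗ ♙│2
1│♖ ♘ ♗ ♕ ♔ · ♘ ♖│1
  ─────────────────
  a b c d e f g h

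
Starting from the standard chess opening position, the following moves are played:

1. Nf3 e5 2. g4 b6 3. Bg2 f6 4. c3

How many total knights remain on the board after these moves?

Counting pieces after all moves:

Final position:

  a b c d e f g h
  ─────────────────
8│♜ ♞ ♝ ♛ ♚ ♝ ♞ ♜│8
7│♟ · ♟ ♟ · · ♟ ♟│7
6│· ♟ · · · ♟ · ·│6
5│· · · · ♟ · · ·│5
4│· · · · · · ♙ ·│4
3│· · ♙ · · ♘ · ·│3
2│♙ ♙ · ♙ ♙ ♙ ♗ ♙│2
1│♖ ♘ ♗ ♕ ♔ · · ♖│1
  ─────────────────
  a b c d e f g h


4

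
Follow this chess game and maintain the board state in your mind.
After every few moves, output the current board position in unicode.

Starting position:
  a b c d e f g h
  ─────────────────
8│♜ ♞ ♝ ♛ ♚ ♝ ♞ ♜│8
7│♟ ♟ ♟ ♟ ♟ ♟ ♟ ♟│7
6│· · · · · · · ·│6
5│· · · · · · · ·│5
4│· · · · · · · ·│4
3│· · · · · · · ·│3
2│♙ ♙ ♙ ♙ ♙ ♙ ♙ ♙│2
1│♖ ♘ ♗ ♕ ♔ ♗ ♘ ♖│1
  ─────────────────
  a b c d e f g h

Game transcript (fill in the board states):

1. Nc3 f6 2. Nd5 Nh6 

  a b c d e f g h
  ─────────────────
8│♜ ♞ ♝ ♛ ♚ ♝ · ♜│8
7│♟ ♟ ♟ ♟ ♟ · ♟ ♟│7
6│· · · · · ♟ · ♞│6
5│· · · ♘ · · · ·│5
4│· · · · · · · ·│4
3│· · · · · · · ·│3
2│♙ ♙ ♙ ♙ ♙ ♙ ♙ ♙│2
1│♖ · ♗ ♕ ♔ ♗ ♘ ♖│1
  ─────────────────
  a b c d e f g h

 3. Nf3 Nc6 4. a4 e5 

  a b c d e f g h
  ─────────────────
8│♜ · ♝ ♛ ♚ ♝ · ♜│8
7│♟ ♟ ♟ ♟ · · ♟ ♟│7
6│· · ♞ · · ♟ · ♞│6
5│· · · ♘ ♟ · · ·│5
4│♙ · · · · · · ·│4
3│· · · · · ♘ · ·│3
2│· ♙ ♙ ♙ ♙ ♙ ♙ ♙│2
1│♖ · ♗ ♕ ♔ ♗ · ♖│1
  ─────────────────
  a b c d e f g h

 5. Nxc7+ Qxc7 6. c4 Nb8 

  a b c d e f g h
  ─────────────────
8│♜ ♞ ♝ · ♚ ♝ · ♜│8
7│♟ ♟ ♛ ♟ · · ♟ ♟│7
6│· · · · · ♟ · ♞│6
5│· · · · ♟ · · ·│5
4│♙ · ♙ · · · · ·│4
3│· · · · · ♘ · ·│3
2│· ♙ · ♙ ♙ ♙ ♙ ♙│2
1│♖ · ♗ ♕ ♔ ♗ · ♖│1
  ─────────────────
  a b c d e f g h

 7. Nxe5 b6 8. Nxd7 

  a b c d e f g h
  ─────────────────
8│♜ ♞ ♝ · ♚ ♝ · ♜│8
7│♟ · ♛ ♘ · · ♟ ♟│7
6│· ♟ · · · ♟ · ♞│6
5│· · · · · · · ·│5
4│♙ · ♙ · · · · ·│4
3│· · · · · · · ·│3
2│· ♙ · ♙ ♙ ♙ ♙ ♙│2
1│♖ · ♗ ♕ ♔ ♗ · ♖│1
  ─────────────────
  a b c d e f g h


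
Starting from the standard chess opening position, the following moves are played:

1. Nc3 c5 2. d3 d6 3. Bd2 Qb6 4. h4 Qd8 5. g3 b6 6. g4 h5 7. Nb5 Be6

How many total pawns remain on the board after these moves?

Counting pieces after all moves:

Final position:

  a b c d e f g h
  ─────────────────
8│♜ ♞ · ♛ ♚ ♝ ♞ ♜│8
7│♟ · · · ♟ ♟ ♟ ·│7
6│· ♟ · ♟ ♝ · · ·│6
5│· ♘ ♟ · · · · ♟│5
4│· · · · · · ♙ ♙│4
3│· · · ♙ · · · ·│3
2│♙ ♙ ♙ ♗ ♙ ♙ · ·│2
1│♖ · · ♕ ♔ ♗ ♘ ♖│1
  ─────────────────
  a b c d e f g h


16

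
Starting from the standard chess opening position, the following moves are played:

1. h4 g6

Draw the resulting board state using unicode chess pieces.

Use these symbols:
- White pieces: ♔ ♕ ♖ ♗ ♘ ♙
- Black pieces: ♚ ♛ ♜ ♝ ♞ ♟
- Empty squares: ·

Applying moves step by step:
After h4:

♜ ♞ ♝ ♛ ♚ ♝ ♞ ♜
♟ ♟ ♟ ♟ ♟ ♟ ♟ ♟
· · · · · · · ·
· · · · · · · ·
· · · · · · · ♙
· · · · · · · ·
♙ ♙ ♙ ♙ ♙ ♙ ♙ ·
♖ ♘ ♗ ♕ ♔ ♗ ♘ ♖


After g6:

♜ ♞ ♝ ♛ ♚ ♝ ♞ ♜
♟ ♟ ♟ ♟ ♟ ♟ · ♟
· · · · · · ♟ ·
· · · · · · · ·
· · · · · · · ♙
· · · · · · · ·
♙ ♙ ♙ ♙ ♙ ♙ ♙ ·
♖ ♘ ♗ ♕ ♔ ♗ ♘ ♖



  a b c d e f g h
  ─────────────────
8│♜ ♞ ♝ ♛ ♚ ♝ ♞ ♜│8
7│♟ ♟ ♟ ♟ ♟ ♟ · ♟│7
6│· · · · · · ♟ ·│6
5│· · · · · · · ·│5
4│· · · · · · · ♙│4
3│· · · · · · · ·│3
2│♙ ♙ ♙ ♙ ♙ ♙ ♙ ·│2
1│♖ ♘ ♗ ♕ ♔ ♗ ♘ ♖│1
  ─────────────────
  a b c d e f g h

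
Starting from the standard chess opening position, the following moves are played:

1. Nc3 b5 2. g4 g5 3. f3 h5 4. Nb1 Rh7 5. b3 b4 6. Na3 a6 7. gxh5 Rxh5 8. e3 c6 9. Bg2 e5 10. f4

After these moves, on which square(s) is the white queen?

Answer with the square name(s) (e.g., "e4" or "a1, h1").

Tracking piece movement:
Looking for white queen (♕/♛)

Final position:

  a b c d e f g h
  ─────────────────
8│♜ ♞ ♝ ♛ ♚ ♝ ♞ ·│8
7│· · · ♟ · ♟ · ·│7
6│♟ · ♟ · · · · ·│6
5│· · · · ♟ · ♟ ♜│5
4│· ♟ · · · ♙ · ·│4
3│♘ ♙ · · ♙ · · ·│3
2│♙ · ♙ ♙ · · ♗ ♙│2
1│♖ · ♗ ♕ ♔ · ♘ ♖│1
  ─────────────────
  a b c d e f g h


d1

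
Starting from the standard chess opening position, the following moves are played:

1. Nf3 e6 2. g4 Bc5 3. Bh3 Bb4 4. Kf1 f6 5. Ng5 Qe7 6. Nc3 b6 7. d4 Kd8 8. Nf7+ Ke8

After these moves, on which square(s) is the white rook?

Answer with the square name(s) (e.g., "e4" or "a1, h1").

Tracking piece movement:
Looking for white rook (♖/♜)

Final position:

  a b c d e f g h
  ─────────────────
8│♜ ♞ ♝ · ♚ · ♞ ♜│8
7│♟ · ♟ ♟ ♛ ♘ ♟ ♟│7
6│· ♟ · · ♟ ♟ · ·│6
5│· · · · · · · ·│5
4│· ♝ · ♙ · · ♙ ·│4
3│· · ♘ · · · · ♗│3
2│♙ ♙ ♙ · ♙ ♙ · ♙│2
1│♖ · ♗ ♕ · ♔ · ♖│1
  ─────────────────
  a b c d e f g h


a1, h1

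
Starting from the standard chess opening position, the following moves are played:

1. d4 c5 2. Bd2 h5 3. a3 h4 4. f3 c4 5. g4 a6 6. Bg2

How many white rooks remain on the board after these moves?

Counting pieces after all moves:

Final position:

  a b c d e f g h
  ─────────────────
8│♜ ♞ ♝ ♛ ♚ ♝ ♞ ♜│8
7│· ♟ · ♟ ♟ ♟ ♟ ·│7
6│♟ · · · · · · ·│6
5│· · · · · · · ·│5
4│· · ♟ ♙ · · ♙ ♟│4
3│♙ · · · · ♙ · ·│3
2│· ♙ ♙ ♗ ♙ · ♗ ♙│2
1│♖ ♘ · ♕ ♔ · ♘ ♖│1
  ─────────────────
  a b c d e f g h


2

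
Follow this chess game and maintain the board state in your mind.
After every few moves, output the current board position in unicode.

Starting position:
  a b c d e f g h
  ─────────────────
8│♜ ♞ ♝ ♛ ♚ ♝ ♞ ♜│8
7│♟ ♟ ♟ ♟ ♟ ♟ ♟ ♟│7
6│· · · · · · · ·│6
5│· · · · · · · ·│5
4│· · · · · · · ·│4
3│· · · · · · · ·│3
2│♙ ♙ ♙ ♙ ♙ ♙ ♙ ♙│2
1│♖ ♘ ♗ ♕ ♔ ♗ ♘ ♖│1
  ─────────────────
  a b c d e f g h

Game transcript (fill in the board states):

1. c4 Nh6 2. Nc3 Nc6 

  a b c d e f g h
  ─────────────────
8│♜ · ♝ ♛ ♚ ♝ · ♜│8
7│♟ ♟ ♟ ♟ ♟ ♟ ♟ ♟│7
6│· · ♞ · · · · ♞│6
5│· · · · · · · ·│5
4│· · ♙ · · · · ·│4
3│· · ♘ · · · · ·│3
2│♙ ♙ · ♙ ♙ ♙ ♙ ♙│2
1│♖ · ♗ ♕ ♔ ♗ ♘ ♖│1
  ─────────────────
  a b c d e f g h

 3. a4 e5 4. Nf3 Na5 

  a b c d e f g h
  ─────────────────
8│♜ · ♝ ♛ ♚ ♝ · ♜│8
7│♟ ♟ ♟ ♟ · ♟ ♟ ♟│7
6│· · · · · · · ♞│6
5│♞ · · · ♟ · · ·│5
4│♙ · ♙ · · · · ·│4
3│· · ♘ · · ♘ · ·│3
2│· ♙ · ♙ ♙ ♙ ♙ ♙│2
1│♖ · ♗ ♕ ♔ ♗ · ♖│1
  ─────────────────
  a b c d e f g h

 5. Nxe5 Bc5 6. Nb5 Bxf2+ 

  a b c d e f g h
  ─────────────────
8│♜ · ♝ ♛ ♚ · · ♜│8
7│♟ ♟ ♟ ♟ · ♟ ♟ ♟│7
6│· · · · · · · ♞│6
5│♞ ♘ · · ♘ · · ·│5
4│♙ · ♙ · · · · ·│4
3│· · · · · · · ·│3
2│· ♙ · ♙ ♙ ♝ ♙ ♙│2
1│♖ · ♗ ♕ ♔ ♗ · ♖│1
  ─────────────────
  a b c d e f g h

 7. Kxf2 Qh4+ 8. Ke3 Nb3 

  a b c d e f g h
  ─────────────────
8│♜ · ♝ · ♚ · · ♜│8
7│♟ ♟ ♟ ♟ · ♟ ♟ ♟│7
6│· · · · · · · ♞│6
5│· ♘ · · ♘ · · ·│5
4│♙ · ♙ · · · · ♛│4
3│· ♞ · · ♔ · · ·│3
2│· ♙ · ♙ ♙ · ♙ ♙│2
1│♖ · ♗ ♕ · ♗ · ♖│1
  ─────────────────
  a b c d e f g h

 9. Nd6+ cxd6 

  a b c d e f g h
  ─────────────────
8│♜ · ♝ · ♚ · · ♜│8
7│♟ ♟ · ♟ · ♟ ♟ ♟│7
6│· · · ♟ · · · ♞│6
5│· · · · ♘ · · ·│5
4│♙ · ♙ · · · · ♛│4
3│· ♞ · · ♔ · · ·│3
2│· ♙ · ♙ ♙ · ♙ ♙│2
1│♖ · ♗ ♕ · ♗ · ♖│1
  ─────────────────
  a b c d e f g h


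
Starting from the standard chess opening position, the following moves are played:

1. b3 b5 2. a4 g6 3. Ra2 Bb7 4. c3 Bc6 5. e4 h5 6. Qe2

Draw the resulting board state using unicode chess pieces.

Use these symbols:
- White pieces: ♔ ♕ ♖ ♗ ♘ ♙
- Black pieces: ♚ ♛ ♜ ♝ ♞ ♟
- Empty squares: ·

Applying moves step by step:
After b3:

♜ ♞ ♝ ♛ ♚ ♝ ♞ ♜
♟ ♟ ♟ ♟ ♟ ♟ ♟ ♟
· · · · · · · ·
· · · · · · · ·
· · · · · · · ·
· ♙ · · · · · ·
♙ · ♙ ♙ ♙ ♙ ♙ ♙
♖ ♘ ♗ ♕ ♔ ♗ ♘ ♖


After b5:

♜ ♞ ♝ ♛ ♚ ♝ ♞ ♜
♟ · ♟ ♟ ♟ ♟ ♟ ♟
· · · · · · · ·
· ♟ · · · · · ·
· · · · · · · ·
· ♙ · · · · · ·
♙ · ♙ ♙ ♙ ♙ ♙ ♙
♖ ♘ ♗ ♕ ♔ ♗ ♘ ♖


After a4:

♜ ♞ ♝ ♛ ♚ ♝ ♞ ♜
♟ · ♟ ♟ ♟ ♟ ♟ ♟
· · · · · · · ·
· ♟ · · · · · ·
♙ · · · · · · ·
· ♙ · · · · · ·
· · ♙ ♙ ♙ ♙ ♙ ♙
♖ ♘ ♗ ♕ ♔ ♗ ♘ ♖


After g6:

♜ ♞ ♝ ♛ ♚ ♝ ♞ ♜
♟ · ♟ ♟ ♟ ♟ · ♟
· · · · · · ♟ ·
· ♟ · · · · · ·
♙ · · · · · · ·
· ♙ · · · · · ·
· · ♙ ♙ ♙ ♙ ♙ ♙
♖ ♘ ♗ ♕ ♔ ♗ ♘ ♖


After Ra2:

♜ ♞ ♝ ♛ ♚ ♝ ♞ ♜
♟ · ♟ ♟ ♟ ♟ · ♟
· · · · · · ♟ ·
· ♟ · · · · · ·
♙ · · · · · · ·
· ♙ · · · · · ·
♖ · ♙ ♙ ♙ ♙ ♙ ♙
· ♘ ♗ ♕ ♔ ♗ ♘ ♖


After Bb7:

♜ ♞ · ♛ ♚ ♝ ♞ ♜
♟ ♝ ♟ ♟ ♟ ♟ · ♟
· · · · · · ♟ ·
· ♟ · · · · · ·
♙ · · · · · · ·
· ♙ · · · · · ·
♖ · ♙ ♙ ♙ ♙ ♙ ♙
· ♘ ♗ ♕ ♔ ♗ ♘ ♖


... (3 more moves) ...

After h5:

♜ ♞ · ♛ ♚ ♝ ♞ ♜
♟ · ♟ ♟ ♟ ♟ · ·
· · ♝ · · · ♟ ·
· ♟ · · · · · ♟
♙ · · · ♙ · · ·
· ♙ ♙ · · · · ·
♖ · · ♙ · ♙ ♙ ♙
· ♘ ♗ ♕ ♔ ♗ ♘ ♖


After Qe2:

♜ ♞ · ♛ ♚ ♝ ♞ ♜
♟ · ♟ ♟ ♟ ♟ · ·
· · ♝ · · · ♟ ·
· ♟ · · · · · ♟
♙ · · · ♙ · · ·
· ♙ ♙ · · · · ·
♖ · · ♙ ♕ ♙ ♙ ♙
· ♘ ♗ · ♔ ♗ ♘ ♖



  a b c d e f g h
  ─────────────────
8│♜ ♞ · ♛ ♚ ♝ ♞ ♜│8
7│♟ · ♟ ♟ ♟ ♟ · ·│7
6│· · ♝ · · · ♟ ·│6
5│· ♟ · · · · · ♟│5
4│♙ · · · ♙ · · ·│4
3│· ♙ ♙ · · · · ·│3
2│♖ · · ♙ ♕ ♙ ♙ ♙│2
1│· ♘ ♗ · ♔ ♗ ♘ ♖│1
  ─────────────────
  a b c d e f g h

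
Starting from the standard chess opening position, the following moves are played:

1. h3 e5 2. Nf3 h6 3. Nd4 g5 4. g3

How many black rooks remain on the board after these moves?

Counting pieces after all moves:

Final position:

  a b c d e f g h
  ─────────────────
8│♜ ♞ ♝ ♛ ♚ ♝ ♞ ♜│8
7│♟ ♟ ♟ ♟ · ♟ · ·│7
6│· · · · · · · ♟│6
5│· · · · ♟ · ♟ ·│5
4│· · · ♘ · · · ·│4
3│· · · · · · ♙ ♙│3
2│♙ ♙ ♙ ♙ ♙ ♙ · ·│2
1│♖ ♘ ♗ ♕ ♔ ♗ · ♖│1
  ─────────────────
  a b c d e f g h


2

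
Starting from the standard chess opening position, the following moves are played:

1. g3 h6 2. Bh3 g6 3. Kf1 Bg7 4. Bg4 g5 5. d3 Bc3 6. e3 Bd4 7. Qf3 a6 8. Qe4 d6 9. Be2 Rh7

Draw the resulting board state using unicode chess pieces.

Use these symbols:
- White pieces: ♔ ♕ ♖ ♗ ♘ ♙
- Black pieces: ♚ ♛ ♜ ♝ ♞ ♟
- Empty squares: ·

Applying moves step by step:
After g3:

♜ ♞ ♝ ♛ ♚ ♝ ♞ ♜
♟ ♟ ♟ ♟ ♟ ♟ ♟ ♟
· · · · · · · ·
· · · · · · · ·
· · · · · · · ·
· · · · · · ♙ ·
♙ ♙ ♙ ♙ ♙ ♙ · ♙
♖ ♘ ♗ ♕ ♔ ♗ ♘ ♖


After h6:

♜ ♞ ♝ ♛ ♚ ♝ ♞ ♜
♟ ♟ ♟ ♟ ♟ ♟ ♟ ·
· · · · · · · ♟
· · · · · · · ·
· · · · · · · ·
· · · · · · ♙ ·
♙ ♙ ♙ ♙ ♙ ♙ · ♙
♖ ♘ ♗ ♕ ♔ ♗ ♘ ♖


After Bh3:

♜ ♞ ♝ ♛ ♚ ♝ ♞ ♜
♟ ♟ ♟ ♟ ♟ ♟ ♟ ·
· · · · · · · ♟
· · · · · · · ·
· · · · · · · ·
· · · · · · ♙ ♗
♙ ♙ ♙ ♙ ♙ ♙ · ♙
♖ ♘ ♗ ♕ ♔ · ♘ ♖


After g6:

♜ ♞ ♝ ♛ ♚ ♝ ♞ ♜
♟ ♟ ♟ ♟ ♟ ♟ · ·
· · · · · · ♟ ♟
· · · · · · · ·
· · · · · · · ·
· · · · · · ♙ ♗
♙ ♙ ♙ ♙ ♙ ♙ · ♙
♖ ♘ ♗ ♕ ♔ · ♘ ♖


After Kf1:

♜ ♞ ♝ ♛ ♚ ♝ ♞ ♜
♟ ♟ ♟ ♟ ♟ ♟ · ·
· · · · · · ♟ ♟
· · · · · · · ·
· · · · · · · ·
· · · · · · ♙ ♗
♙ ♙ ♙ ♙ ♙ ♙ · ♙
♖ ♘ ♗ ♕ · ♔ ♘ ♖


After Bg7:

♜ ♞ ♝ ♛ ♚ · ♞ ♜
♟ ♟ ♟ ♟ ♟ ♟ ♝ ·
· · · · · · ♟ ♟
· · · · · · · ·
· · · · · · · ·
· · · · · · ♙ ♗
♙ ♙ ♙ ♙ ♙ ♙ · ♙
♖ ♘ ♗ ♕ · ♔ ♘ ♖


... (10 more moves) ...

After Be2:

♜ ♞ ♝ ♛ ♚ · ♞ ♜
· ♟ ♟ · ♟ ♟ · ·
♟ · · ♟ · · · ♟
· · · · · · ♟ ·
· · · ♝ ♕ · · ·
· · · ♙ ♙ · ♙ ·
♙ ♙ ♙ · ♗ ♙ · ♙
♖ ♘ ♗ · · ♔ ♘ ♖


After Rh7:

♜ ♞ ♝ ♛ ♚ · ♞ ·
· ♟ ♟ · ♟ ♟ · ♜
♟ · · ♟ · · · ♟
· · · · · · ♟ ·
· · · ♝ ♕ · · ·
· · · ♙ ♙ · ♙ ·
♙ ♙ ♙ · ♗ ♙ · ♙
♖ ♘ ♗ · · ♔ ♘ ♖



  a b c d e f g h
  ─────────────────
8│♜ ♞ ♝ ♛ ♚ · ♞ ·│8
7│· ♟ ♟ · ♟ ♟ · ♜│7
6│♟ · · ♟ · · · ♟│6
5│· · · · · · ♟ ·│5
4│· · · ♝ ♕ · · ·│4
3│· · · ♙ ♙ · ♙ ·│3
2│♙ ♙ ♙ · ♗ ♙ · ♙│2
1│♖ ♘ ♗ · · ♔ ♘ ♖│1
  ─────────────────
  a b c d e f g h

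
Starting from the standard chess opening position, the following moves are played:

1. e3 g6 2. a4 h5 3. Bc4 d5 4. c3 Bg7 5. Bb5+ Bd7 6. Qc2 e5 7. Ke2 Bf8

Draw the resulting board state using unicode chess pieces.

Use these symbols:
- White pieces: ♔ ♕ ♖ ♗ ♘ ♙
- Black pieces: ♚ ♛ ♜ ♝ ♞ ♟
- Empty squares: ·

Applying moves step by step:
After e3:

♜ ♞ ♝ ♛ ♚ ♝ ♞ ♜
♟ ♟ ♟ ♟ ♟ ♟ ♟ ♟
· · · · · · · ·
· · · · · · · ·
· · · · · · · ·
· · · · ♙ · · ·
♙ ♙ ♙ ♙ · ♙ ♙ ♙
♖ ♘ ♗ ♕ ♔ ♗ ♘ ♖


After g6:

♜ ♞ ♝ ♛ ♚ ♝ ♞ ♜
♟ ♟ ♟ ♟ ♟ ♟ · ♟
· · · · · · ♟ ·
· · · · · · · ·
· · · · · · · ·
· · · · ♙ · · ·
♙ ♙ ♙ ♙ · ♙ ♙ ♙
♖ ♘ ♗ ♕ ♔ ♗ ♘ ♖


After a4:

♜ ♞ ♝ ♛ ♚ ♝ ♞ ♜
♟ ♟ ♟ ♟ ♟ ♟ · ♟
· · · · · · ♟ ·
· · · · · · · ·
♙ · · · · · · ·
· · · · ♙ · · ·
· ♙ ♙ ♙ · ♙ ♙ ♙
♖ ♘ ♗ ♕ ♔ ♗ ♘ ♖


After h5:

♜ ♞ ♝ ♛ ♚ ♝ ♞ ♜
♟ ♟ ♟ ♟ ♟ ♟ · ·
· · · · · · ♟ ·
· · · · · · · ♟
♙ · · · · · · ·
· · · · ♙ · · ·
· ♙ ♙ ♙ · ♙ ♙ ♙
♖ ♘ ♗ ♕ ♔ ♗ ♘ ♖


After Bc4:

♜ ♞ ♝ ♛ ♚ ♝ ♞ ♜
♟ ♟ ♟ ♟ ♟ ♟ · ·
· · · · · · ♟ ·
· · · · · · · ♟
♙ · ♗ · · · · ·
· · · · ♙ · · ·
· ♙ ♙ ♙ · ♙ ♙ ♙
♖ ♘ ♗ ♕ ♔ · ♘ ♖


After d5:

♜ ♞ ♝ ♛ ♚ ♝ ♞ ♜
♟ ♟ ♟ · ♟ ♟ · ·
· · · · · · ♟ ·
· · · ♟ · · · ♟
♙ · ♗ · · · · ·
· · · · ♙ · · ·
· ♙ ♙ ♙ · ♙ ♙ ♙
♖ ♘ ♗ ♕ ♔ · ♘ ♖


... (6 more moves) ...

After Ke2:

♜ ♞ · ♛ ♚ · ♞ ♜
♟ ♟ ♟ ♝ · ♟ ♝ ·
· · · · · · ♟ ·
· ♗ · ♟ ♟ · · ♟
♙ · · · · · · ·
· · ♙ · ♙ · · ·
· ♙ ♕ ♙ ♔ ♙ ♙ ♙
♖ ♘ ♗ · · · ♘ ♖


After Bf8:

♜ ♞ · ♛ ♚ ♝ ♞ ♜
♟ ♟ ♟ ♝ · ♟ · ·
· · · · · · ♟ ·
· ♗ · ♟ ♟ · · ♟
♙ · · · · · · ·
· · ♙ · ♙ · · ·
· ♙ ♕ ♙ ♔ ♙ ♙ ♙
♖ ♘ ♗ · · · ♘ ♖



  a b c d e f g h
  ─────────────────
8│♜ ♞ · ♛ ♚ ♝ ♞ ♜│8
7│♟ ♟ ♟ ♝ · ♟ · ·│7
6│· · · · · · ♟ ·│6
5│· ♗ · ♟ ♟ · · ♟│5
4│♙ · · · · · · ·│4
3│· · ♙ · ♙ · · ·│3
2│· ♙ ♕ ♙ ♔ ♙ ♙ ♙│2
1│♖ ♘ ♗ · · · ♘ ♖│1
  ─────────────────
  a b c d e f g h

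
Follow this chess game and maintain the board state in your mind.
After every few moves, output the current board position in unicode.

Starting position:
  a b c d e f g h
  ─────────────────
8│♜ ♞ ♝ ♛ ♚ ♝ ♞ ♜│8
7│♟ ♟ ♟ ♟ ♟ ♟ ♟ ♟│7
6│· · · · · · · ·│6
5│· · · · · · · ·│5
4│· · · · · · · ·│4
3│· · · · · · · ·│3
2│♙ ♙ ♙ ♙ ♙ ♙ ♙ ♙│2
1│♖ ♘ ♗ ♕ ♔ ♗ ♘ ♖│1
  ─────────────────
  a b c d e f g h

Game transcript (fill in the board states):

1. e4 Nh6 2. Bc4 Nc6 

  a b c d e f g h
  ─────────────────
8│♜ · ♝ ♛ ♚ ♝ · ♜│8
7│♟ ♟ ♟ ♟ ♟ ♟ ♟ ♟│7
6│· · ♞ · · · · ♞│6
5│· · · · · · · ·│5
4│· · ♗ · ♙ · · ·│4
3│· · · · · · · ·│3
2│♙ ♙ ♙ ♙ · ♙ ♙ ♙│2
1│♖ ♘ ♗ ♕ ♔ · ♘ ♖│1
  ─────────────────
  a b c d e f g h

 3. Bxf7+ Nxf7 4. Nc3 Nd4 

  a b c d e f g h
  ─────────────────
8│♜ · ♝ ♛ ♚ ♝ · ♜│8
7│♟ ♟ ♟ ♟ ♟ ♞ ♟ ♟│7
6│· · · · · · · ·│6
5│· · · · · · · ·│5
4│· · · ♞ ♙ · · ·│4
3│· · ♘ · · · · ·│3
2│♙ ♙ ♙ ♙ · ♙ ♙ ♙│2
1│♖ · ♗ ♕ ♔ · ♘ ♖│1
  ─────────────────
  a b c d e f g h

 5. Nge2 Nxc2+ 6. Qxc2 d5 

  a b c d e f g h
  ─────────────────
8│♜ · ♝ ♛ ♚ ♝ · ♜│8
7│♟ ♟ ♟ · ♟ ♞ ♟ ♟│7
6│· · · · · · · ·│6
5│· · · ♟ · · · ·│5
4│· · · · ♙ · · ·│4
3│· · ♘ · · · · ·│3
2│♙ ♙ ♕ ♙ ♘ ♙ ♙ ♙│2
1│♖ · ♗ · ♔ · · ♖│1
  ─────────────────
  a b c d e f g h

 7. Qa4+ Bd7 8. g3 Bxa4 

  a b c d e f g h
  ─────────────────
8│♜ · · ♛ ♚ ♝ · ♜│8
7│♟ ♟ ♟ · ♟ ♞ ♟ ♟│7
6│· · · · · · · ·│6
5│· · · ♟ · · · ·│5
4│♝ · · · ♙ · · ·│4
3│· · ♘ · · · ♙ ·│3
2│♙ ♙ · ♙ ♘ ♙ · ♙│2
1│♖ · ♗ · ♔ · · ♖│1
  ─────────────────
  a b c d e f g h

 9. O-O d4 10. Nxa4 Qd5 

  a b c d e f g h
  ─────────────────
8│♜ · · · ♚ ♝ · ♜│8
7│♟ ♟ ♟ · ♟ ♞ ♟ ♟│7
6│· · · · · · · ·│6
5│· · · ♛ · · · ·│5
4│♘ · · ♟ ♙ · · ·│4
3│· · · · · · ♙ ·│3
2│♙ ♙ · ♙ ♘ ♙ · ♙│2
1│♖ · ♗ · · ♖ ♔ ·│1
  ─────────────────
  a b c d e f g h



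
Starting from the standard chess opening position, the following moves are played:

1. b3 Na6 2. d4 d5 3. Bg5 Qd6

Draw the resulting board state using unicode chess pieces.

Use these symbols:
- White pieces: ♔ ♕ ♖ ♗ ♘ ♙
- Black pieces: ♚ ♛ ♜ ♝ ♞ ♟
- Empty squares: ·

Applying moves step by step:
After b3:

♜ ♞ ♝ ♛ ♚ ♝ ♞ ♜
♟ ♟ ♟ ♟ ♟ ♟ ♟ ♟
· · · · · · · ·
· · · · · · · ·
· · · · · · · ·
· ♙ · · · · · ·
♙ · ♙ ♙ ♙ ♙ ♙ ♙
♖ ♘ ♗ ♕ ♔ ♗ ♘ ♖


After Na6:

♜ · ♝ ♛ ♚ ♝ ♞ ♜
♟ ♟ ♟ ♟ ♟ ♟ ♟ ♟
♞ · · · · · · ·
· · · · · · · ·
· · · · · · · ·
· ♙ · · · · · ·
♙ · ♙ ♙ ♙ ♙ ♙ ♙
♖ ♘ ♗ ♕ ♔ ♗ ♘ ♖


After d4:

♜ · ♝ ♛ ♚ ♝ ♞ ♜
♟ ♟ ♟ ♟ ♟ ♟ ♟ ♟
♞ · · · · · · ·
· · · · · · · ·
· · · ♙ · · · ·
· ♙ · · · · · ·
♙ · ♙ · ♙ ♙ ♙ ♙
♖ ♘ ♗ ♕ ♔ ♗ ♘ ♖


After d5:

♜ · ♝ ♛ ♚ ♝ ♞ ♜
♟ ♟ ♟ · ♟ ♟ ♟ ♟
♞ · · · · · · ·
· · · ♟ · · · ·
· · · ♙ · · · ·
· ♙ · · · · · ·
♙ · ♙ · ♙ ♙ ♙ ♙
♖ ♘ ♗ ♕ ♔ ♗ ♘ ♖


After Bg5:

♜ · ♝ ♛ ♚ ♝ ♞ ♜
♟ ♟ ♟ · ♟ ♟ ♟ ♟
♞ · · · · · · ·
· · · ♟ · · ♗ ·
· · · ♙ · · · ·
· ♙ · · · · · ·
♙ · ♙ · ♙ ♙ ♙ ♙
♖ ♘ · ♕ ♔ ♗ ♘ ♖


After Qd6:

♜ · ♝ · ♚ ♝ ♞ ♜
♟ ♟ ♟ · ♟ ♟ ♟ ♟
♞ · · ♛ · · · ·
· · · ♟ · · ♗ ·
· · · ♙ · · · ·
· ♙ · · · · · ·
♙ · ♙ · ♙ ♙ ♙ ♙
♖ ♘ · ♕ ♔ ♗ ♘ ♖



  a b c d e f g h
  ─────────────────
8│♜ · ♝ · ♚ ♝ ♞ ♜│8
7│♟ ♟ ♟ · ♟ ♟ ♟ ♟│7
6│♞ · · ♛ · · · ·│6
5│· · · ♟ · · ♗ ·│5
4│· · · ♙ · · · ·│4
3│· ♙ · · · · · ·│3
2│♙ · ♙ · ♙ ♙ ♙ ♙│2
1│♖ ♘ · ♕ ♔ ♗ ♘ ♖│1
  ─────────────────
  a b c d e f g h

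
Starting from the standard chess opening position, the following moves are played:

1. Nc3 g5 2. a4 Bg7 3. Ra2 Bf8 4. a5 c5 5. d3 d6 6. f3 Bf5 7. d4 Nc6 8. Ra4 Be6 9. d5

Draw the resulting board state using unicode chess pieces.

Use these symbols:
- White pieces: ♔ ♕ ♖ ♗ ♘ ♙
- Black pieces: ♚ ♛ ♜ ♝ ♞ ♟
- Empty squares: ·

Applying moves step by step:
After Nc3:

♜ ♞ ♝ ♛ ♚ ♝ ♞ ♜
♟ ♟ ♟ ♟ ♟ ♟ ♟ ♟
· · · · · · · ·
· · · · · · · ·
· · · · · · · ·
· · ♘ · · · · ·
♙ ♙ ♙ ♙ ♙ ♙ ♙ ♙
♖ · ♗ ♕ ♔ ♗ ♘ ♖


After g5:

♜ ♞ ♝ ♛ ♚ ♝ ♞ ♜
♟ ♟ ♟ ♟ ♟ ♟ · ♟
· · · · · · · ·
· · · · · · ♟ ·
· · · · · · · ·
· · ♘ · · · · ·
♙ ♙ ♙ ♙ ♙ ♙ ♙ ♙
♖ · ♗ ♕ ♔ ♗ ♘ ♖


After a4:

♜ ♞ ♝ ♛ ♚ ♝ ♞ ♜
♟ ♟ ♟ ♟ ♟ ♟ · ♟
· · · · · · · ·
· · · · · · ♟ ·
♙ · · · · · · ·
· · ♘ · · · · ·
· ♙ ♙ ♙ ♙ ♙ ♙ ♙
♖ · ♗ ♕ ♔ ♗ ♘ ♖


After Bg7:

♜ ♞ ♝ ♛ ♚ · ♞ ♜
♟ ♟ ♟ ♟ ♟ ♟ ♝ ♟
· · · · · · · ·
· · · · · · ♟ ·
♙ · · · · · · ·
· · ♘ · · · · ·
· ♙ ♙ ♙ ♙ ♙ ♙ ♙
♖ · ♗ ♕ ♔ ♗ ♘ ♖


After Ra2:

♜ ♞ ♝ ♛ ♚ · ♞ ♜
♟ ♟ ♟ ♟ ♟ ♟ ♝ ♟
· · · · · · · ·
· · · · · · ♟ ·
♙ · · · · · · ·
· · ♘ · · · · ·
♖ ♙ ♙ ♙ ♙ ♙ ♙ ♙
· · ♗ ♕ ♔ ♗ ♘ ♖


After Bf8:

♜ ♞ ♝ ♛ ♚ ♝ ♞ ♜
♟ ♟ ♟ ♟ ♟ ♟ · ♟
· · · · · · · ·
· · · · · · ♟ ·
♙ · · · · · · ·
· · ♘ · · · · ·
♖ ♙ ♙ ♙ ♙ ♙ ♙ ♙
· · ♗ ♕ ♔ ♗ ♘ ♖


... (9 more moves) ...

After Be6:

♜ · · ♛ ♚ ♝ ♞ ♜
♟ ♟ · · ♟ ♟ · ♟
· · ♞ ♟ ♝ · · ·
♙ · ♟ · · · ♟ ·
♖ · · ♙ · · · ·
· · ♘ · · ♙ · ·
· ♙ ♙ · ♙ · ♙ ♙
· · ♗ ♕ ♔ ♗ ♘ ♖


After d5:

♜ · · ♛ ♚ ♝ ♞ ♜
♟ ♟ · · ♟ ♟ · ♟
· · ♞ ♟ ♝ · · ·
♙ · ♟ ♙ · · ♟ ·
♖ · · · · · · ·
· · ♘ · · ♙ · ·
· ♙ ♙ · ♙ · ♙ ♙
· · ♗ ♕ ♔ ♗ ♘ ♖



  a b c d e f g h
  ─────────────────
8│♜ · · ♛ ♚ ♝ ♞ ♜│8
7│♟ ♟ · · ♟ ♟ · ♟│7
6│· · ♞ ♟ ♝ · · ·│6
5│♙ · ♟ ♙ · · ♟ ·│5
4│♖ · · · · · · ·│4
3│· · ♘ · · ♙ · ·│3
2│· ♙ ♙ · ♙ · ♙ ♙│2
1│· · ♗ ♕ ♔ ♗ ♘ ♖│1
  ─────────────────
  a b c d e f g h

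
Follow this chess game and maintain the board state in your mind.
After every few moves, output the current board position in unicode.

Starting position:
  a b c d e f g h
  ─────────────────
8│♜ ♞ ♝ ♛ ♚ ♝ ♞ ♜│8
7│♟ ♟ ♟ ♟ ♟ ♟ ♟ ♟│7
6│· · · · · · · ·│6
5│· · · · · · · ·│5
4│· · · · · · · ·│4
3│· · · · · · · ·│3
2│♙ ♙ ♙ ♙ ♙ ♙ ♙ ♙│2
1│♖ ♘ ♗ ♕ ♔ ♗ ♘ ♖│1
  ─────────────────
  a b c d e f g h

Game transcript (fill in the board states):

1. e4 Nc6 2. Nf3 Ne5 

  a b c d e f g h
  ─────────────────
8│♜ · ♝ ♛ ♚ ♝ ♞ ♜│8
7│♟ ♟ ♟ ♟ ♟ ♟ ♟ ♟│7
6│· · · · · · · ·│6
5│· · · · ♞ · · ·│5
4│· · · · ♙ · · ·│4
3│· · · · · ♘ · ·│3
2│♙ ♙ ♙ ♙ · ♙ ♙ ♙│2
1│♖ ♘ ♗ ♕ ♔ ♗ · ♖│1
  ─────────────────
  a b c d e f g h

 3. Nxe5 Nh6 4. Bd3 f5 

  a b c d e f g h
  ─────────────────
8│♜ · ♝ ♛ ♚ ♝ · ♜│8
7│♟ ♟ ♟ ♟ ♟ · ♟ ♟│7
6│· · · · · · · ♞│6
5│· · · · ♘ ♟ · ·│5
4│· · · · ♙ · · ·│4
3│· · · ♗ · · · ·│3
2│♙ ♙ ♙ ♙ · ♙ ♙ ♙│2
1│♖ ♘ ♗ ♕ ♔ · · ♖│1
  ─────────────────
  a b c d e f g h

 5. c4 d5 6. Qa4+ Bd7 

  a b c d e f g h
  ─────────────────
8│♜ · · ♛ ♚ ♝ · ♜│8
7│♟ ♟ ♟ ♝ ♟ · ♟ ♟│7
6│· · · · · · · ♞│6
5│· · · ♟ ♘ ♟ · ·│5
4│♕ · ♙ · ♙ · · ·│4
3│· · · ♗ · · · ·│3
2│♙ ♙ · ♙ · ♙ ♙ ♙│2
1│♖ ♘ ♗ · ♔ · · ♖│1
  ─────────────────
  a b c d e f g h

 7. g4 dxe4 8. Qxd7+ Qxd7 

  a b c d e f g h
  ─────────────────
8│♜ · · · ♚ ♝ · ♜│8
7│♟ ♟ ♟ ♛ ♟ · ♟ ♟│7
6│· · · · · · · ♞│6
5│· · · · ♘ ♟ · ·│5
4│· · ♙ · ♟ · ♙ ·│4
3│· · · ♗ · · · ·│3
2│♙ ♙ · ♙ · ♙ · ♙│2
1│♖ ♘ ♗ · ♔ · · ♖│1
  ─────────────────
  a b c d e f g h

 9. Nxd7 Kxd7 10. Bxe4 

  a b c d e f g h
  ─────────────────
8│♜ · · · · ♝ · ♜│8
7│♟ ♟ ♟ ♚ ♟ · ♟ ♟│7
6│· · · · · · · ♞│6
5│· · · · · ♟ · ·│5
4│· · ♙ · ♗ · ♙ ·│4
3│· · · · · · · ·│3
2│♙ ♙ · ♙ · ♙ · ♙│2
1│♖ ♘ ♗ · ♔ · · ♖│1
  ─────────────────
  a b c d e f g h
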